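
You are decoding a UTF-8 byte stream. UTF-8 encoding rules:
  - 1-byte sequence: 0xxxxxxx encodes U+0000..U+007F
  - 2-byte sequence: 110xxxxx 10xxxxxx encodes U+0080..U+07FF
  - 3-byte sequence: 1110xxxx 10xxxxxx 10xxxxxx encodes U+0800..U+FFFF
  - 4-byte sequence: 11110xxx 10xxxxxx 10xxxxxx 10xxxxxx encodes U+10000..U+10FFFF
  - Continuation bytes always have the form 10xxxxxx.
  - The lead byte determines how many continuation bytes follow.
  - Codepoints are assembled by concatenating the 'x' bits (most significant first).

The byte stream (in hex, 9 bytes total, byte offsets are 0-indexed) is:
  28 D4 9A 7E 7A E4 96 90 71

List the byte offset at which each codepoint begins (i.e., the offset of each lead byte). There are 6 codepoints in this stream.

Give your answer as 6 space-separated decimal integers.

Answer: 0 1 3 4 5 8

Derivation:
Byte[0]=28: 1-byte ASCII. cp=U+0028
Byte[1]=D4: 2-byte lead, need 1 cont bytes. acc=0x14
Byte[2]=9A: continuation. acc=(acc<<6)|0x1A=0x51A
Completed: cp=U+051A (starts at byte 1)
Byte[3]=7E: 1-byte ASCII. cp=U+007E
Byte[4]=7A: 1-byte ASCII. cp=U+007A
Byte[5]=E4: 3-byte lead, need 2 cont bytes. acc=0x4
Byte[6]=96: continuation. acc=(acc<<6)|0x16=0x116
Byte[7]=90: continuation. acc=(acc<<6)|0x10=0x4590
Completed: cp=U+4590 (starts at byte 5)
Byte[8]=71: 1-byte ASCII. cp=U+0071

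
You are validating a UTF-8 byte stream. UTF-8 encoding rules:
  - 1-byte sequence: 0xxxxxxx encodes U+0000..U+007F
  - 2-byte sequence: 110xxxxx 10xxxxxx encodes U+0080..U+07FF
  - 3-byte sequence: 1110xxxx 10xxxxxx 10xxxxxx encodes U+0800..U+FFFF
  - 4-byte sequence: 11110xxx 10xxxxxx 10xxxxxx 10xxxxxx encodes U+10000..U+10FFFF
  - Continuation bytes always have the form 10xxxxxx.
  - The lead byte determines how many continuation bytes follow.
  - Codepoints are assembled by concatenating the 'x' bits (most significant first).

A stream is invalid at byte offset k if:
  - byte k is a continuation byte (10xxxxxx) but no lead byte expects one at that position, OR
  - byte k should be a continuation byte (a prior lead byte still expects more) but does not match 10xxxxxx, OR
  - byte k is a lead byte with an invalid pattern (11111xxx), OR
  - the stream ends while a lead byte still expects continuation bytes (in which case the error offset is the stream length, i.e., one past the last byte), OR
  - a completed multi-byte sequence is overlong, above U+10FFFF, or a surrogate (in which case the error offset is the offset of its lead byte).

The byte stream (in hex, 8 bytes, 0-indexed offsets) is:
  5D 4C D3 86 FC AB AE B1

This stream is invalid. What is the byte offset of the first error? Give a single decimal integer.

Byte[0]=5D: 1-byte ASCII. cp=U+005D
Byte[1]=4C: 1-byte ASCII. cp=U+004C
Byte[2]=D3: 2-byte lead, need 1 cont bytes. acc=0x13
Byte[3]=86: continuation. acc=(acc<<6)|0x06=0x4C6
Completed: cp=U+04C6 (starts at byte 2)
Byte[4]=FC: INVALID lead byte (not 0xxx/110x/1110/11110)

Answer: 4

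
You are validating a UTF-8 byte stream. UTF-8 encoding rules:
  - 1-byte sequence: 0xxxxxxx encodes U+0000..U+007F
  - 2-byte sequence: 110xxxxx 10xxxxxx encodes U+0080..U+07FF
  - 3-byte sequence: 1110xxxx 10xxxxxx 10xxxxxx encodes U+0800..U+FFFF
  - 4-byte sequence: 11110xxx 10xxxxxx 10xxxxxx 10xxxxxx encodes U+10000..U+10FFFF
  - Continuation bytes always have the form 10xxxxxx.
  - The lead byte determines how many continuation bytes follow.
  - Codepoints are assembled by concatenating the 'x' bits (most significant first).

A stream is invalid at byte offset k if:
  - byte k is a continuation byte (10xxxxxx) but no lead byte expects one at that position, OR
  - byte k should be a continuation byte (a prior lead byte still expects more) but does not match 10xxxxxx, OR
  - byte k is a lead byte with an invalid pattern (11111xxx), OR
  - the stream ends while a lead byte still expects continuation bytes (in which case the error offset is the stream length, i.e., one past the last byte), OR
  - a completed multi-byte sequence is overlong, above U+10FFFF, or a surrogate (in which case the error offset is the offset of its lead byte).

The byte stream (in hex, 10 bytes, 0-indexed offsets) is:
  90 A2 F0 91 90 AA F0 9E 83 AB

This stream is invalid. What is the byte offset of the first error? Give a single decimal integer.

Byte[0]=90: INVALID lead byte (not 0xxx/110x/1110/11110)

Answer: 0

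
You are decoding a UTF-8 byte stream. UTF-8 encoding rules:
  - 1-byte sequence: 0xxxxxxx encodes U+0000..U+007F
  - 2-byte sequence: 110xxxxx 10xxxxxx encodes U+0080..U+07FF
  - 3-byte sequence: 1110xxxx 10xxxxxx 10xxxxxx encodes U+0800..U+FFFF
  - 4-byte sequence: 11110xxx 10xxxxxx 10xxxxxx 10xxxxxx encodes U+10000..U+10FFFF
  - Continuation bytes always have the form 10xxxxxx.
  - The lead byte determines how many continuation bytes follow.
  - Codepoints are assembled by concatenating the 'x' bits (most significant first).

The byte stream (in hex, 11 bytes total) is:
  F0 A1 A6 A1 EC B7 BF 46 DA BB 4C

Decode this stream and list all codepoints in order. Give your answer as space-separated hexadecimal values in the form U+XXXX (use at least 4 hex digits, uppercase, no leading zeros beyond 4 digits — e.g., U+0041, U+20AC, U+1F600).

Byte[0]=F0: 4-byte lead, need 3 cont bytes. acc=0x0
Byte[1]=A1: continuation. acc=(acc<<6)|0x21=0x21
Byte[2]=A6: continuation. acc=(acc<<6)|0x26=0x866
Byte[3]=A1: continuation. acc=(acc<<6)|0x21=0x219A1
Completed: cp=U+219A1 (starts at byte 0)
Byte[4]=EC: 3-byte lead, need 2 cont bytes. acc=0xC
Byte[5]=B7: continuation. acc=(acc<<6)|0x37=0x337
Byte[6]=BF: continuation. acc=(acc<<6)|0x3F=0xCDFF
Completed: cp=U+CDFF (starts at byte 4)
Byte[7]=46: 1-byte ASCII. cp=U+0046
Byte[8]=DA: 2-byte lead, need 1 cont bytes. acc=0x1A
Byte[9]=BB: continuation. acc=(acc<<6)|0x3B=0x6BB
Completed: cp=U+06BB (starts at byte 8)
Byte[10]=4C: 1-byte ASCII. cp=U+004C

Answer: U+219A1 U+CDFF U+0046 U+06BB U+004C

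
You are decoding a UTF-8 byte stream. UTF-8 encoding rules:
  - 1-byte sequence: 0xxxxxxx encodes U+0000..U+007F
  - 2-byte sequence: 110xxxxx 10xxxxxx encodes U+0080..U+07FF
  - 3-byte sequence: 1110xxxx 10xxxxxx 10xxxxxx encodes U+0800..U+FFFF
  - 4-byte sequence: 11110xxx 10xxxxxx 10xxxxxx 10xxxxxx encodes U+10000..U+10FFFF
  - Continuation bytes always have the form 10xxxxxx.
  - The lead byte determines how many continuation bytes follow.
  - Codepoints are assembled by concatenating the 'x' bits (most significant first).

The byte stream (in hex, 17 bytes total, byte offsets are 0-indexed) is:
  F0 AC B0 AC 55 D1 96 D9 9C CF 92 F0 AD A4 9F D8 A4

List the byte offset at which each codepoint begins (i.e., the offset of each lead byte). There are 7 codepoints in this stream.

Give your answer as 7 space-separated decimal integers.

Answer: 0 4 5 7 9 11 15

Derivation:
Byte[0]=F0: 4-byte lead, need 3 cont bytes. acc=0x0
Byte[1]=AC: continuation. acc=(acc<<6)|0x2C=0x2C
Byte[2]=B0: continuation. acc=(acc<<6)|0x30=0xB30
Byte[3]=AC: continuation. acc=(acc<<6)|0x2C=0x2CC2C
Completed: cp=U+2CC2C (starts at byte 0)
Byte[4]=55: 1-byte ASCII. cp=U+0055
Byte[5]=D1: 2-byte lead, need 1 cont bytes. acc=0x11
Byte[6]=96: continuation. acc=(acc<<6)|0x16=0x456
Completed: cp=U+0456 (starts at byte 5)
Byte[7]=D9: 2-byte lead, need 1 cont bytes. acc=0x19
Byte[8]=9C: continuation. acc=(acc<<6)|0x1C=0x65C
Completed: cp=U+065C (starts at byte 7)
Byte[9]=CF: 2-byte lead, need 1 cont bytes. acc=0xF
Byte[10]=92: continuation. acc=(acc<<6)|0x12=0x3D2
Completed: cp=U+03D2 (starts at byte 9)
Byte[11]=F0: 4-byte lead, need 3 cont bytes. acc=0x0
Byte[12]=AD: continuation. acc=(acc<<6)|0x2D=0x2D
Byte[13]=A4: continuation. acc=(acc<<6)|0x24=0xB64
Byte[14]=9F: continuation. acc=(acc<<6)|0x1F=0x2D91F
Completed: cp=U+2D91F (starts at byte 11)
Byte[15]=D8: 2-byte lead, need 1 cont bytes. acc=0x18
Byte[16]=A4: continuation. acc=(acc<<6)|0x24=0x624
Completed: cp=U+0624 (starts at byte 15)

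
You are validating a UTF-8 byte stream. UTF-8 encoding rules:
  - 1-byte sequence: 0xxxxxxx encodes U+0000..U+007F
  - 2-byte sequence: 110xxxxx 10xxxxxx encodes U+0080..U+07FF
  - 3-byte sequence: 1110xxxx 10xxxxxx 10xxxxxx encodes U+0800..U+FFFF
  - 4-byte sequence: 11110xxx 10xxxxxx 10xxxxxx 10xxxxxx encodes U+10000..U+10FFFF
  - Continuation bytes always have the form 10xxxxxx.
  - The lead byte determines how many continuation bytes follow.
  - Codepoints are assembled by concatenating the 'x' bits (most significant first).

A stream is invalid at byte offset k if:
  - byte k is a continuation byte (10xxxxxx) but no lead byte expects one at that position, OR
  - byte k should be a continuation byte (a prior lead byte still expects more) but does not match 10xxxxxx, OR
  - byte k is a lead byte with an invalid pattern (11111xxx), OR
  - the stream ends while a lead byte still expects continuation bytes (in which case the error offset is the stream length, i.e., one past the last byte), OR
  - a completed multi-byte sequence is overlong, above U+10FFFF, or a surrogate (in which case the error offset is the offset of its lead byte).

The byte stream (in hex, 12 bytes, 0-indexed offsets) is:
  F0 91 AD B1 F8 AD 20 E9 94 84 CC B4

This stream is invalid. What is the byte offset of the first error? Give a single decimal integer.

Byte[0]=F0: 4-byte lead, need 3 cont bytes. acc=0x0
Byte[1]=91: continuation. acc=(acc<<6)|0x11=0x11
Byte[2]=AD: continuation. acc=(acc<<6)|0x2D=0x46D
Byte[3]=B1: continuation. acc=(acc<<6)|0x31=0x11B71
Completed: cp=U+11B71 (starts at byte 0)
Byte[4]=F8: INVALID lead byte (not 0xxx/110x/1110/11110)

Answer: 4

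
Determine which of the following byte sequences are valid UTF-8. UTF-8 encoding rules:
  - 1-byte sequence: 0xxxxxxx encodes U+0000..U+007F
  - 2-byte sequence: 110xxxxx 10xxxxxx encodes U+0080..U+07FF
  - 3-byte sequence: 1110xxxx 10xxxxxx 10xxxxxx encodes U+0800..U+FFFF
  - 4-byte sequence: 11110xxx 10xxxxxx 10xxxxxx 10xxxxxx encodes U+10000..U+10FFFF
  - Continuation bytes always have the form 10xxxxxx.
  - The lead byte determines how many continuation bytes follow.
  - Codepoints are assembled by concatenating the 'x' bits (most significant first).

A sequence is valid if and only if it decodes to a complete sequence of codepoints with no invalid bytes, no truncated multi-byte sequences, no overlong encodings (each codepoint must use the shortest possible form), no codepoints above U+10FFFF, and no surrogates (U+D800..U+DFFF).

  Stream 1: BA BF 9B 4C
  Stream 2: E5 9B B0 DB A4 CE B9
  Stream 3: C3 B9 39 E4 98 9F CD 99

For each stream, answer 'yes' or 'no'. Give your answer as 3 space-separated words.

Answer: no yes yes

Derivation:
Stream 1: error at byte offset 0. INVALID
Stream 2: decodes cleanly. VALID
Stream 3: decodes cleanly. VALID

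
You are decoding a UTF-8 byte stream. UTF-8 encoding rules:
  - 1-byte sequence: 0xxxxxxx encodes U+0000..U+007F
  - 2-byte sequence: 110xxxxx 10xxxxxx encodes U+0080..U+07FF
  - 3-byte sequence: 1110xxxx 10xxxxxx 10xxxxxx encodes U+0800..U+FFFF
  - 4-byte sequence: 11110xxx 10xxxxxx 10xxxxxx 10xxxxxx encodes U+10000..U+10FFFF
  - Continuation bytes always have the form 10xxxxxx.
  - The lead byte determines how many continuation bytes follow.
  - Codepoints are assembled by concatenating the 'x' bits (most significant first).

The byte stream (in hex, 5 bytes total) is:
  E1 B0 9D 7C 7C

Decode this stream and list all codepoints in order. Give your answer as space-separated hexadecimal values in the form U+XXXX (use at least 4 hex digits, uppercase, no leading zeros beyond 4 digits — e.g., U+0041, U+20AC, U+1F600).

Answer: U+1C1D U+007C U+007C

Derivation:
Byte[0]=E1: 3-byte lead, need 2 cont bytes. acc=0x1
Byte[1]=B0: continuation. acc=(acc<<6)|0x30=0x70
Byte[2]=9D: continuation. acc=(acc<<6)|0x1D=0x1C1D
Completed: cp=U+1C1D (starts at byte 0)
Byte[3]=7C: 1-byte ASCII. cp=U+007C
Byte[4]=7C: 1-byte ASCII. cp=U+007C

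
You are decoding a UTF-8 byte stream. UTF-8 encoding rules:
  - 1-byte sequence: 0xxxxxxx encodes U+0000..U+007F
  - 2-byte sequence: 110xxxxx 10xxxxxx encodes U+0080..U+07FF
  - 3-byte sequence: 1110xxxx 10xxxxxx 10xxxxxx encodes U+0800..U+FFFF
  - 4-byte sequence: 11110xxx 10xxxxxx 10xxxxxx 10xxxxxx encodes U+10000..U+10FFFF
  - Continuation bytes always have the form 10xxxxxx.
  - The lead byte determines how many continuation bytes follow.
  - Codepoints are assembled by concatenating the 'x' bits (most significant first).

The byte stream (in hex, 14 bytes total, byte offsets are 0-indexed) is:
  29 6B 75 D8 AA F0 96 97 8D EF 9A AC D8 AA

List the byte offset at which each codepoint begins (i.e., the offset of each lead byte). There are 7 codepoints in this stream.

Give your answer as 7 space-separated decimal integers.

Answer: 0 1 2 3 5 9 12

Derivation:
Byte[0]=29: 1-byte ASCII. cp=U+0029
Byte[1]=6B: 1-byte ASCII. cp=U+006B
Byte[2]=75: 1-byte ASCII. cp=U+0075
Byte[3]=D8: 2-byte lead, need 1 cont bytes. acc=0x18
Byte[4]=AA: continuation. acc=(acc<<6)|0x2A=0x62A
Completed: cp=U+062A (starts at byte 3)
Byte[5]=F0: 4-byte lead, need 3 cont bytes. acc=0x0
Byte[6]=96: continuation. acc=(acc<<6)|0x16=0x16
Byte[7]=97: continuation. acc=(acc<<6)|0x17=0x597
Byte[8]=8D: continuation. acc=(acc<<6)|0x0D=0x165CD
Completed: cp=U+165CD (starts at byte 5)
Byte[9]=EF: 3-byte lead, need 2 cont bytes. acc=0xF
Byte[10]=9A: continuation. acc=(acc<<6)|0x1A=0x3DA
Byte[11]=AC: continuation. acc=(acc<<6)|0x2C=0xF6AC
Completed: cp=U+F6AC (starts at byte 9)
Byte[12]=D8: 2-byte lead, need 1 cont bytes. acc=0x18
Byte[13]=AA: continuation. acc=(acc<<6)|0x2A=0x62A
Completed: cp=U+062A (starts at byte 12)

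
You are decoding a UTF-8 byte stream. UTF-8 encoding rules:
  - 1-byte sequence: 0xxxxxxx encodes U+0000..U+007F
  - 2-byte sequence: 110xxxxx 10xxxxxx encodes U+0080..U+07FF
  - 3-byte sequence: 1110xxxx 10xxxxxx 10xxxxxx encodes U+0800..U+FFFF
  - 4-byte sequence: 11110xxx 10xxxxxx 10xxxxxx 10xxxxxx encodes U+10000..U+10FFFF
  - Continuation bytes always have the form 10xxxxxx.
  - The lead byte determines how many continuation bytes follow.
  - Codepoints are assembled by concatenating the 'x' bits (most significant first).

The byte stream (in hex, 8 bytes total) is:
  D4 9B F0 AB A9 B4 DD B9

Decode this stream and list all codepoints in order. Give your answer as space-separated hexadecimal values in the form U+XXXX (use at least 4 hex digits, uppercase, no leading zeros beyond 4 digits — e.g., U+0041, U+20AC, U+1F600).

Answer: U+051B U+2BA74 U+0779

Derivation:
Byte[0]=D4: 2-byte lead, need 1 cont bytes. acc=0x14
Byte[1]=9B: continuation. acc=(acc<<6)|0x1B=0x51B
Completed: cp=U+051B (starts at byte 0)
Byte[2]=F0: 4-byte lead, need 3 cont bytes. acc=0x0
Byte[3]=AB: continuation. acc=(acc<<6)|0x2B=0x2B
Byte[4]=A9: continuation. acc=(acc<<6)|0x29=0xAE9
Byte[5]=B4: continuation. acc=(acc<<6)|0x34=0x2BA74
Completed: cp=U+2BA74 (starts at byte 2)
Byte[6]=DD: 2-byte lead, need 1 cont bytes. acc=0x1D
Byte[7]=B9: continuation. acc=(acc<<6)|0x39=0x779
Completed: cp=U+0779 (starts at byte 6)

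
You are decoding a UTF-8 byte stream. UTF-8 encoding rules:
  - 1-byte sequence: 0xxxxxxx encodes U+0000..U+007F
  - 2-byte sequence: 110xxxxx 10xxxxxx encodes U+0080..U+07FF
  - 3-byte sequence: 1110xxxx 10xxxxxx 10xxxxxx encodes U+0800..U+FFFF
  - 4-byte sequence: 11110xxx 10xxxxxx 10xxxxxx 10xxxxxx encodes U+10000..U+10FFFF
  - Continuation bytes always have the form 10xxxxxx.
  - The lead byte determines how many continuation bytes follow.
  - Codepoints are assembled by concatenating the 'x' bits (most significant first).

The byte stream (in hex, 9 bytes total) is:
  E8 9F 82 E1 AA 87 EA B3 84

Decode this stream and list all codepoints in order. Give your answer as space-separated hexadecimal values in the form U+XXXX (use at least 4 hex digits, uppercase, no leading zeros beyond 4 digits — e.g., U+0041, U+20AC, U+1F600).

Byte[0]=E8: 3-byte lead, need 2 cont bytes. acc=0x8
Byte[1]=9F: continuation. acc=(acc<<6)|0x1F=0x21F
Byte[2]=82: continuation. acc=(acc<<6)|0x02=0x87C2
Completed: cp=U+87C2 (starts at byte 0)
Byte[3]=E1: 3-byte lead, need 2 cont bytes. acc=0x1
Byte[4]=AA: continuation. acc=(acc<<6)|0x2A=0x6A
Byte[5]=87: continuation. acc=(acc<<6)|0x07=0x1A87
Completed: cp=U+1A87 (starts at byte 3)
Byte[6]=EA: 3-byte lead, need 2 cont bytes. acc=0xA
Byte[7]=B3: continuation. acc=(acc<<6)|0x33=0x2B3
Byte[8]=84: continuation. acc=(acc<<6)|0x04=0xACC4
Completed: cp=U+ACC4 (starts at byte 6)

Answer: U+87C2 U+1A87 U+ACC4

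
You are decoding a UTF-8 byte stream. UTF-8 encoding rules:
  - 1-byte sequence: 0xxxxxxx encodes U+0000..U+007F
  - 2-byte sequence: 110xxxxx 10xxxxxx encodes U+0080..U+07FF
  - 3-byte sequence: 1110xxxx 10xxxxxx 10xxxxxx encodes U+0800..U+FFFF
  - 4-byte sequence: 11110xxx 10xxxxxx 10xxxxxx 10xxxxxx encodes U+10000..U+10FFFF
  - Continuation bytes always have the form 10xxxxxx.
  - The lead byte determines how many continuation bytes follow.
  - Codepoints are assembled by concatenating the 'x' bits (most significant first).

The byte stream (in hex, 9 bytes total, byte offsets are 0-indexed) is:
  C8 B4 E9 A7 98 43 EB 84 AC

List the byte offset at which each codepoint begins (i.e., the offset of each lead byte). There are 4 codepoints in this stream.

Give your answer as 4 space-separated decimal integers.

Byte[0]=C8: 2-byte lead, need 1 cont bytes. acc=0x8
Byte[1]=B4: continuation. acc=(acc<<6)|0x34=0x234
Completed: cp=U+0234 (starts at byte 0)
Byte[2]=E9: 3-byte lead, need 2 cont bytes. acc=0x9
Byte[3]=A7: continuation. acc=(acc<<6)|0x27=0x267
Byte[4]=98: continuation. acc=(acc<<6)|0x18=0x99D8
Completed: cp=U+99D8 (starts at byte 2)
Byte[5]=43: 1-byte ASCII. cp=U+0043
Byte[6]=EB: 3-byte lead, need 2 cont bytes. acc=0xB
Byte[7]=84: continuation. acc=(acc<<6)|0x04=0x2C4
Byte[8]=AC: continuation. acc=(acc<<6)|0x2C=0xB12C
Completed: cp=U+B12C (starts at byte 6)

Answer: 0 2 5 6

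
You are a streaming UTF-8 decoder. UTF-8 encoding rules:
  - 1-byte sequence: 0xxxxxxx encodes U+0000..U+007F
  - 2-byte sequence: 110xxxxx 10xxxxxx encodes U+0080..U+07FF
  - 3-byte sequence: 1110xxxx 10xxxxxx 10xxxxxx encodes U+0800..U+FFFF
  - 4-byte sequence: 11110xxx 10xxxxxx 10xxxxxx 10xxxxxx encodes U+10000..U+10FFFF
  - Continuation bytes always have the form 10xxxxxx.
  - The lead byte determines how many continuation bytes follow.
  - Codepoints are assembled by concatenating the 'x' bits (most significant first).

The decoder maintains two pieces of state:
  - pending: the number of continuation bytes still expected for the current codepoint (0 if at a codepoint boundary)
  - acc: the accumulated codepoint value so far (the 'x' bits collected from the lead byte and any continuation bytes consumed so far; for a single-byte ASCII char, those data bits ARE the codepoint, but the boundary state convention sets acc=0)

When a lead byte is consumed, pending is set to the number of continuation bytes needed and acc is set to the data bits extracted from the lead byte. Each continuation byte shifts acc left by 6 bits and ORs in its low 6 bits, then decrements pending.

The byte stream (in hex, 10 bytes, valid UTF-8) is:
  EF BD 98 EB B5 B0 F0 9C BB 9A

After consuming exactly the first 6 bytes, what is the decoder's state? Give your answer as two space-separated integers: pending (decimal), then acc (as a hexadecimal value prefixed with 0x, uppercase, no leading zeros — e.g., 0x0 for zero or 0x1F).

Byte[0]=EF: 3-byte lead. pending=2, acc=0xF
Byte[1]=BD: continuation. acc=(acc<<6)|0x3D=0x3FD, pending=1
Byte[2]=98: continuation. acc=(acc<<6)|0x18=0xFF58, pending=0
Byte[3]=EB: 3-byte lead. pending=2, acc=0xB
Byte[4]=B5: continuation. acc=(acc<<6)|0x35=0x2F5, pending=1
Byte[5]=B0: continuation. acc=(acc<<6)|0x30=0xBD70, pending=0

Answer: 0 0xBD70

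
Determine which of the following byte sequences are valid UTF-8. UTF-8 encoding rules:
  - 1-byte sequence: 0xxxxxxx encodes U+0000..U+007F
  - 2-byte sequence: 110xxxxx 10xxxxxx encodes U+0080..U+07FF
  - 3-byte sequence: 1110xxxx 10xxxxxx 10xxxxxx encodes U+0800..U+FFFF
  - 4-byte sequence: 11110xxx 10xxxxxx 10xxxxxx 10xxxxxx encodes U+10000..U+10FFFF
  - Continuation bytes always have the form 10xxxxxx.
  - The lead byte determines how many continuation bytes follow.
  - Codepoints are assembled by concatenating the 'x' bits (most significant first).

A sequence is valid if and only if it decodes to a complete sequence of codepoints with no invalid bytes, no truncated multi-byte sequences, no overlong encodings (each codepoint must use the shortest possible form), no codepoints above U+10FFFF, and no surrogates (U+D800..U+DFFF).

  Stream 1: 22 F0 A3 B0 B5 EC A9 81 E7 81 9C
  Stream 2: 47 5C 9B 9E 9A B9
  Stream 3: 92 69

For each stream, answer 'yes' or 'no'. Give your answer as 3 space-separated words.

Stream 1: decodes cleanly. VALID
Stream 2: error at byte offset 2. INVALID
Stream 3: error at byte offset 0. INVALID

Answer: yes no no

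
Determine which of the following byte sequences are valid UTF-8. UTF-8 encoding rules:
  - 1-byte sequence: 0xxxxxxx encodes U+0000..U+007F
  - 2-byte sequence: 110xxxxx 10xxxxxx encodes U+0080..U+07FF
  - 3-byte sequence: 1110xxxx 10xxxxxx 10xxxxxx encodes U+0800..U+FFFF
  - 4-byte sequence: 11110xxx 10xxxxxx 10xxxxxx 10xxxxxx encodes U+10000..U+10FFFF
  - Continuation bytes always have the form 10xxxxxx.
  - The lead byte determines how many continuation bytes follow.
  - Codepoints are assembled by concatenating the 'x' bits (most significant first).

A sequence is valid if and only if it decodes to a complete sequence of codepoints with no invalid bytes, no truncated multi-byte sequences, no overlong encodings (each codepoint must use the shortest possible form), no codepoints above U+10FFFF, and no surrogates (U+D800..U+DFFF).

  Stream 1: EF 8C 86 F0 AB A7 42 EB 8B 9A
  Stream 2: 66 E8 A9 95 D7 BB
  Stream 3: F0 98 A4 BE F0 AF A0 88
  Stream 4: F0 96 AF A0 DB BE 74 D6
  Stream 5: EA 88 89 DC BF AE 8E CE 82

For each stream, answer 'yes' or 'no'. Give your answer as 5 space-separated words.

Stream 1: error at byte offset 6. INVALID
Stream 2: decodes cleanly. VALID
Stream 3: decodes cleanly. VALID
Stream 4: error at byte offset 8. INVALID
Stream 5: error at byte offset 5. INVALID

Answer: no yes yes no no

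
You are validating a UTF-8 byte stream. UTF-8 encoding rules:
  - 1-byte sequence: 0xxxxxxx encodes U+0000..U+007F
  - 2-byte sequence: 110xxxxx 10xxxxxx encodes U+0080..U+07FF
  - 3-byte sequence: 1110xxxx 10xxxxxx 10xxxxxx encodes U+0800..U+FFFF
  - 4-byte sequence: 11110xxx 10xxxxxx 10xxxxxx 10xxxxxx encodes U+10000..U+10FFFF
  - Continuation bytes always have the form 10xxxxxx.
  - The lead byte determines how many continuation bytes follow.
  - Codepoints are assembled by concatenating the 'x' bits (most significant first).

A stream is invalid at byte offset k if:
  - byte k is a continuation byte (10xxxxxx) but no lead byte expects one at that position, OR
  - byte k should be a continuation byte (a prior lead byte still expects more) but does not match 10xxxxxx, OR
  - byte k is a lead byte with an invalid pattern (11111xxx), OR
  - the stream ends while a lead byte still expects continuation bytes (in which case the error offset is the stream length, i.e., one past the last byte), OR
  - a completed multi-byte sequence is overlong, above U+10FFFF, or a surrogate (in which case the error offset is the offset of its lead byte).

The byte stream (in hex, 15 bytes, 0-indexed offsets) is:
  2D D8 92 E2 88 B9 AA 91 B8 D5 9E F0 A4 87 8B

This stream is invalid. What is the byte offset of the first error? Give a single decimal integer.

Answer: 6

Derivation:
Byte[0]=2D: 1-byte ASCII. cp=U+002D
Byte[1]=D8: 2-byte lead, need 1 cont bytes. acc=0x18
Byte[2]=92: continuation. acc=(acc<<6)|0x12=0x612
Completed: cp=U+0612 (starts at byte 1)
Byte[3]=E2: 3-byte lead, need 2 cont bytes. acc=0x2
Byte[4]=88: continuation. acc=(acc<<6)|0x08=0x88
Byte[5]=B9: continuation. acc=(acc<<6)|0x39=0x2239
Completed: cp=U+2239 (starts at byte 3)
Byte[6]=AA: INVALID lead byte (not 0xxx/110x/1110/11110)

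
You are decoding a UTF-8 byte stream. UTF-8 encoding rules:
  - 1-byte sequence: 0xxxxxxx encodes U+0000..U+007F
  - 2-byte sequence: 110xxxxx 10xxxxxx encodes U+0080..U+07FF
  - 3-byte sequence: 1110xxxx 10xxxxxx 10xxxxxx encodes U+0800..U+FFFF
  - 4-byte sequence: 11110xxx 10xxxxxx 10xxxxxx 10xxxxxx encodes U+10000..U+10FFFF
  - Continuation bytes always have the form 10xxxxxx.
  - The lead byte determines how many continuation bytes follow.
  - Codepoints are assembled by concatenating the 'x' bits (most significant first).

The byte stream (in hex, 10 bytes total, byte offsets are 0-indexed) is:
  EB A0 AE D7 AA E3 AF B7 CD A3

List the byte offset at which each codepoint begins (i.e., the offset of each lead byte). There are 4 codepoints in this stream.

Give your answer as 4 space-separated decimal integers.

Byte[0]=EB: 3-byte lead, need 2 cont bytes. acc=0xB
Byte[1]=A0: continuation. acc=(acc<<6)|0x20=0x2E0
Byte[2]=AE: continuation. acc=(acc<<6)|0x2E=0xB82E
Completed: cp=U+B82E (starts at byte 0)
Byte[3]=D7: 2-byte lead, need 1 cont bytes. acc=0x17
Byte[4]=AA: continuation. acc=(acc<<6)|0x2A=0x5EA
Completed: cp=U+05EA (starts at byte 3)
Byte[5]=E3: 3-byte lead, need 2 cont bytes. acc=0x3
Byte[6]=AF: continuation. acc=(acc<<6)|0x2F=0xEF
Byte[7]=B7: continuation. acc=(acc<<6)|0x37=0x3BF7
Completed: cp=U+3BF7 (starts at byte 5)
Byte[8]=CD: 2-byte lead, need 1 cont bytes. acc=0xD
Byte[9]=A3: continuation. acc=(acc<<6)|0x23=0x363
Completed: cp=U+0363 (starts at byte 8)

Answer: 0 3 5 8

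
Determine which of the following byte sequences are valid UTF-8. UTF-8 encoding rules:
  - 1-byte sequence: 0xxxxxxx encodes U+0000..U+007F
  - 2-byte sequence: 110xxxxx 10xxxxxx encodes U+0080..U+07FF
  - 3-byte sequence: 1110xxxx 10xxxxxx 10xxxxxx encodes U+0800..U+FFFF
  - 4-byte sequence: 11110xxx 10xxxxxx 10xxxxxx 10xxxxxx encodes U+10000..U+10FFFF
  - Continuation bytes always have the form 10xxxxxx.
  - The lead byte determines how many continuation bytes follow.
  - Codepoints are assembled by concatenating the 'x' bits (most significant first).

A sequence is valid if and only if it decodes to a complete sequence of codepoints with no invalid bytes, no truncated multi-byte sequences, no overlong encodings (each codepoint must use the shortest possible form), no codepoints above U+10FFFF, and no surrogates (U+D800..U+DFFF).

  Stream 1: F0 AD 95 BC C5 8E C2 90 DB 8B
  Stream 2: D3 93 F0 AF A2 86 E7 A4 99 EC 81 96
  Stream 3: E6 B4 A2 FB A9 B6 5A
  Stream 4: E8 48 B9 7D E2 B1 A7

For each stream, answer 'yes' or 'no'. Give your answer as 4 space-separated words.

Answer: yes yes no no

Derivation:
Stream 1: decodes cleanly. VALID
Stream 2: decodes cleanly. VALID
Stream 3: error at byte offset 3. INVALID
Stream 4: error at byte offset 1. INVALID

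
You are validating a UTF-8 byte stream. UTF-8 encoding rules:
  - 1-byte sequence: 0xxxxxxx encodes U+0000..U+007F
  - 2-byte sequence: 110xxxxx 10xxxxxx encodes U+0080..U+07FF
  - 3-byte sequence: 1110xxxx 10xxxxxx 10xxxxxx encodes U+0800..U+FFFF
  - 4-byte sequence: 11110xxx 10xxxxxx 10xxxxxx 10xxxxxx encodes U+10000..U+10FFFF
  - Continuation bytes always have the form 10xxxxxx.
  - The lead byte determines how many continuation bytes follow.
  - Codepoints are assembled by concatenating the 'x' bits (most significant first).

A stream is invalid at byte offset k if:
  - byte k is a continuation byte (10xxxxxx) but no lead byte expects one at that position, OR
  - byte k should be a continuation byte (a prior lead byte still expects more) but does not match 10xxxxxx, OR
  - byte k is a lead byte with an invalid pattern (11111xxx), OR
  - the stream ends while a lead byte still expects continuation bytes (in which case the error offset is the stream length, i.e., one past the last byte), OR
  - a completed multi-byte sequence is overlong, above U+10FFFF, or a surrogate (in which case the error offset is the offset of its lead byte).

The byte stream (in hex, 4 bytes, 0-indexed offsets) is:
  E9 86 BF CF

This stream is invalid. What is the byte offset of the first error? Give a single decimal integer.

Byte[0]=E9: 3-byte lead, need 2 cont bytes. acc=0x9
Byte[1]=86: continuation. acc=(acc<<6)|0x06=0x246
Byte[2]=BF: continuation. acc=(acc<<6)|0x3F=0x91BF
Completed: cp=U+91BF (starts at byte 0)
Byte[3]=CF: 2-byte lead, need 1 cont bytes. acc=0xF
Byte[4]: stream ended, expected continuation. INVALID

Answer: 4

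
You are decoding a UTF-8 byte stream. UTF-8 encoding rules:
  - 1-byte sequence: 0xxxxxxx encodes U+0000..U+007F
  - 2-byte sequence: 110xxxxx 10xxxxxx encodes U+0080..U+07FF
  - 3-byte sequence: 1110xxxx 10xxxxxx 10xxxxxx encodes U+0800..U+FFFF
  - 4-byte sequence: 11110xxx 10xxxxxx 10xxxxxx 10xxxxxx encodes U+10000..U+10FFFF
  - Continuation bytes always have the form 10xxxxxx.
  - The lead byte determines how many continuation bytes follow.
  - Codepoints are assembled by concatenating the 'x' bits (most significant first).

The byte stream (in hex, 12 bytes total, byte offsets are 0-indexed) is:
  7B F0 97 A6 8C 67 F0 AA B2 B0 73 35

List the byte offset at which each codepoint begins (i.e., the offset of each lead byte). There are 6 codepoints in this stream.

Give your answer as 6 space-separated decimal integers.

Byte[0]=7B: 1-byte ASCII. cp=U+007B
Byte[1]=F0: 4-byte lead, need 3 cont bytes. acc=0x0
Byte[2]=97: continuation. acc=(acc<<6)|0x17=0x17
Byte[3]=A6: continuation. acc=(acc<<6)|0x26=0x5E6
Byte[4]=8C: continuation. acc=(acc<<6)|0x0C=0x1798C
Completed: cp=U+1798C (starts at byte 1)
Byte[5]=67: 1-byte ASCII. cp=U+0067
Byte[6]=F0: 4-byte lead, need 3 cont bytes. acc=0x0
Byte[7]=AA: continuation. acc=(acc<<6)|0x2A=0x2A
Byte[8]=B2: continuation. acc=(acc<<6)|0x32=0xAB2
Byte[9]=B0: continuation. acc=(acc<<6)|0x30=0x2ACB0
Completed: cp=U+2ACB0 (starts at byte 6)
Byte[10]=73: 1-byte ASCII. cp=U+0073
Byte[11]=35: 1-byte ASCII. cp=U+0035

Answer: 0 1 5 6 10 11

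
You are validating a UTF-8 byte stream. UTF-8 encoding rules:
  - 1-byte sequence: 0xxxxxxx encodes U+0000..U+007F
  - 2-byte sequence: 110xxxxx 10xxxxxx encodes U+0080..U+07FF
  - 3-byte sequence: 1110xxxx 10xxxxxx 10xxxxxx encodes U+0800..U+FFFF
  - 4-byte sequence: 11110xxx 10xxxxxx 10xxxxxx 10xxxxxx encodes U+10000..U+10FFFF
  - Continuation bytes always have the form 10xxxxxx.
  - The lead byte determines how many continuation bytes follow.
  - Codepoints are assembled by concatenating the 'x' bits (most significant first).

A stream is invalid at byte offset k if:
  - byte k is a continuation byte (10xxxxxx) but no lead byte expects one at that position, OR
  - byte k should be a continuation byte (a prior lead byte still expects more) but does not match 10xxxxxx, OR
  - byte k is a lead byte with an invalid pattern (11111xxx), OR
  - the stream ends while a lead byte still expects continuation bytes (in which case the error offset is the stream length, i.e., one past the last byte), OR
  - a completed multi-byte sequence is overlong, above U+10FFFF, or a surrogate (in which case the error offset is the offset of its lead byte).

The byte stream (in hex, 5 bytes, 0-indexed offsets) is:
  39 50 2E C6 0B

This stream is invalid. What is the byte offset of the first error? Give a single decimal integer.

Answer: 4

Derivation:
Byte[0]=39: 1-byte ASCII. cp=U+0039
Byte[1]=50: 1-byte ASCII. cp=U+0050
Byte[2]=2E: 1-byte ASCII. cp=U+002E
Byte[3]=C6: 2-byte lead, need 1 cont bytes. acc=0x6
Byte[4]=0B: expected 10xxxxxx continuation. INVALID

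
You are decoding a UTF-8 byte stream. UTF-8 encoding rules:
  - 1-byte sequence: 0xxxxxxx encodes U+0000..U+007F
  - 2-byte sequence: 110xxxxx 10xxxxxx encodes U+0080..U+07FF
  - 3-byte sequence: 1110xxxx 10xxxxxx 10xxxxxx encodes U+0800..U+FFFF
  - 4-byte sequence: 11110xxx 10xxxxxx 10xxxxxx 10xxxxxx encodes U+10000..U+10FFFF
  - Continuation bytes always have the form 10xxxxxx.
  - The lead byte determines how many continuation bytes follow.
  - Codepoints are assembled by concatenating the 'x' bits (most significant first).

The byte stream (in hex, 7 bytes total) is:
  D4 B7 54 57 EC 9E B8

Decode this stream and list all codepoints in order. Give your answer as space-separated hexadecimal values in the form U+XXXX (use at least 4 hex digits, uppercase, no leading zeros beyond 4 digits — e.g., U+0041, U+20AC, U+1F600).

Answer: U+0537 U+0054 U+0057 U+C7B8

Derivation:
Byte[0]=D4: 2-byte lead, need 1 cont bytes. acc=0x14
Byte[1]=B7: continuation. acc=(acc<<6)|0x37=0x537
Completed: cp=U+0537 (starts at byte 0)
Byte[2]=54: 1-byte ASCII. cp=U+0054
Byte[3]=57: 1-byte ASCII. cp=U+0057
Byte[4]=EC: 3-byte lead, need 2 cont bytes. acc=0xC
Byte[5]=9E: continuation. acc=(acc<<6)|0x1E=0x31E
Byte[6]=B8: continuation. acc=(acc<<6)|0x38=0xC7B8
Completed: cp=U+C7B8 (starts at byte 4)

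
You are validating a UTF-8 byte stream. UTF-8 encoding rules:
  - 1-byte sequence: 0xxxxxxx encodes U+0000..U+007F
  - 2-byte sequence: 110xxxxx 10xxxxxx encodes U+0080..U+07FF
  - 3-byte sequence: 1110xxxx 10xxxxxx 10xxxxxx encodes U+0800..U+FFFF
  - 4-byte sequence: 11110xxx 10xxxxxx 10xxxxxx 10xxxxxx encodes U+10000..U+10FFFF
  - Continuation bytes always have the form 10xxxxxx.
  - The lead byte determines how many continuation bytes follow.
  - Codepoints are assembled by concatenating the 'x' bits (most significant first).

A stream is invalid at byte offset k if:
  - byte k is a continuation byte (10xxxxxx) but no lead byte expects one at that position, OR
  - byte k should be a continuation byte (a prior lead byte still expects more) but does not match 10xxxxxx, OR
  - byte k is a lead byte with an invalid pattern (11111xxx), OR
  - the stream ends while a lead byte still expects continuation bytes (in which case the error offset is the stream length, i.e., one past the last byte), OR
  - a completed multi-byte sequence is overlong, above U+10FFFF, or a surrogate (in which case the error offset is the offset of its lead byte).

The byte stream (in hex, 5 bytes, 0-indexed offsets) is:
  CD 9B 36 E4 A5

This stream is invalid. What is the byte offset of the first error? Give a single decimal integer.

Byte[0]=CD: 2-byte lead, need 1 cont bytes. acc=0xD
Byte[1]=9B: continuation. acc=(acc<<6)|0x1B=0x35B
Completed: cp=U+035B (starts at byte 0)
Byte[2]=36: 1-byte ASCII. cp=U+0036
Byte[3]=E4: 3-byte lead, need 2 cont bytes. acc=0x4
Byte[4]=A5: continuation. acc=(acc<<6)|0x25=0x125
Byte[5]: stream ended, expected continuation. INVALID

Answer: 5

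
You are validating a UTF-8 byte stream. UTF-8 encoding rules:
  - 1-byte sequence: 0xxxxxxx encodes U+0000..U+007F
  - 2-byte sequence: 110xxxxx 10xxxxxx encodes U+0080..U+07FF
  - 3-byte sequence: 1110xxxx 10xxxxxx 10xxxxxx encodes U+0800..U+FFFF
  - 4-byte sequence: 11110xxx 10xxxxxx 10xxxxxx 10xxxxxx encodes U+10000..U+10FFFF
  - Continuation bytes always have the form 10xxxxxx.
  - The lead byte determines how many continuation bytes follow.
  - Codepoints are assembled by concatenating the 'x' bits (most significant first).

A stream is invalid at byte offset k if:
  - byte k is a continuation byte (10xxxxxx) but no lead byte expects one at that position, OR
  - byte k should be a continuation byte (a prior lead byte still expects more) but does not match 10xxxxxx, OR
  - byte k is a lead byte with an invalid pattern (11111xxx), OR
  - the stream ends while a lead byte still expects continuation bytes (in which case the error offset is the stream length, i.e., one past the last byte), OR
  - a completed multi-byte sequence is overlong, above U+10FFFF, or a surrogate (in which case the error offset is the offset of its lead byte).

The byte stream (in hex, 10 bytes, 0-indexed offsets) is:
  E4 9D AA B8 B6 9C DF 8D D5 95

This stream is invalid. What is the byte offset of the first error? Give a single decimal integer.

Answer: 3

Derivation:
Byte[0]=E4: 3-byte lead, need 2 cont bytes. acc=0x4
Byte[1]=9D: continuation. acc=(acc<<6)|0x1D=0x11D
Byte[2]=AA: continuation. acc=(acc<<6)|0x2A=0x476A
Completed: cp=U+476A (starts at byte 0)
Byte[3]=B8: INVALID lead byte (not 0xxx/110x/1110/11110)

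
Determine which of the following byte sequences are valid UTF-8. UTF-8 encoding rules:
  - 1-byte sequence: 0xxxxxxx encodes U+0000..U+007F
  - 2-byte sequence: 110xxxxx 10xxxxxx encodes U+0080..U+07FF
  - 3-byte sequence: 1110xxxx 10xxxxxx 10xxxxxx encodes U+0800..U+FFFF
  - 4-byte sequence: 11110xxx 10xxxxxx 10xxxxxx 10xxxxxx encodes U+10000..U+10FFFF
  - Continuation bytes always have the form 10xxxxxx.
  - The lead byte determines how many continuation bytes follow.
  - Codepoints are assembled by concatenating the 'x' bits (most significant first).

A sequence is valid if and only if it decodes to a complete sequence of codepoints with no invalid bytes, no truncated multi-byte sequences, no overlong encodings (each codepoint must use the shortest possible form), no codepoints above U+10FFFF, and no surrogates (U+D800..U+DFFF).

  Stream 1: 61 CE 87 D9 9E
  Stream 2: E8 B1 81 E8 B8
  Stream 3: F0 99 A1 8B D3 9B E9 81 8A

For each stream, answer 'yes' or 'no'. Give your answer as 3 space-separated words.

Answer: yes no yes

Derivation:
Stream 1: decodes cleanly. VALID
Stream 2: error at byte offset 5. INVALID
Stream 3: decodes cleanly. VALID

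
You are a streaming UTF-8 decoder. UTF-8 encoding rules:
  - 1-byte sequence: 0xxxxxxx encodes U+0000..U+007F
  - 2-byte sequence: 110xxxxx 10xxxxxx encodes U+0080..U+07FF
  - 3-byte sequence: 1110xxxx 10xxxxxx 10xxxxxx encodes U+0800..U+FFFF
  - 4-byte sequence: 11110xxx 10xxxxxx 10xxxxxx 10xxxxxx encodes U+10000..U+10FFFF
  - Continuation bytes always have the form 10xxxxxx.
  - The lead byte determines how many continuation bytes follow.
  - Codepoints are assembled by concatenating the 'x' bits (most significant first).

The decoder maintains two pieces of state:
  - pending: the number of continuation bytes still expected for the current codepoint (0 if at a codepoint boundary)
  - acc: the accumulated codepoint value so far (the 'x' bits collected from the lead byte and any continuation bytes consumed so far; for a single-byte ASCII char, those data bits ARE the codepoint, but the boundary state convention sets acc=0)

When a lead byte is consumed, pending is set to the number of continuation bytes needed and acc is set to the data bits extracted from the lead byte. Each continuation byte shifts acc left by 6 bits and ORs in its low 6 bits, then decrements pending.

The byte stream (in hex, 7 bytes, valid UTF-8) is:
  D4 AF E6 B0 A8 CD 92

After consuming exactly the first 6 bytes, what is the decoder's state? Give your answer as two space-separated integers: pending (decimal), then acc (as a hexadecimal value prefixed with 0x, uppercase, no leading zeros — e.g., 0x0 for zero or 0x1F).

Byte[0]=D4: 2-byte lead. pending=1, acc=0x14
Byte[1]=AF: continuation. acc=(acc<<6)|0x2F=0x52F, pending=0
Byte[2]=E6: 3-byte lead. pending=2, acc=0x6
Byte[3]=B0: continuation. acc=(acc<<6)|0x30=0x1B0, pending=1
Byte[4]=A8: continuation. acc=(acc<<6)|0x28=0x6C28, pending=0
Byte[5]=CD: 2-byte lead. pending=1, acc=0xD

Answer: 1 0xD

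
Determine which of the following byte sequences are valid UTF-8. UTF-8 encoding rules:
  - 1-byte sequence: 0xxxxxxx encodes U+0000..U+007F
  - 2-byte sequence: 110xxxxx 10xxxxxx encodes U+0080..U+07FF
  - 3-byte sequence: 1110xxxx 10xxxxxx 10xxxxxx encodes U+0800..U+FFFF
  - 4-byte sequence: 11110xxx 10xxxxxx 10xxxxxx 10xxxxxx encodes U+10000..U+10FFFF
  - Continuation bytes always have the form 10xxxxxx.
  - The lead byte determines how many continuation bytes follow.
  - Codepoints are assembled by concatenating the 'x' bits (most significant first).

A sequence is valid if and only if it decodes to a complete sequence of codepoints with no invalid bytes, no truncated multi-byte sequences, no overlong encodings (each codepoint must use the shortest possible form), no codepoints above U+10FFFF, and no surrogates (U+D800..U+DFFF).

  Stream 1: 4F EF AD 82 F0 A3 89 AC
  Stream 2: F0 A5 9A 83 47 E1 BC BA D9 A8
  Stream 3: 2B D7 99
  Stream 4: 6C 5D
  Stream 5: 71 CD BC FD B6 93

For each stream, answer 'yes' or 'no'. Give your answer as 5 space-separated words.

Answer: yes yes yes yes no

Derivation:
Stream 1: decodes cleanly. VALID
Stream 2: decodes cleanly. VALID
Stream 3: decodes cleanly. VALID
Stream 4: decodes cleanly. VALID
Stream 5: error at byte offset 3. INVALID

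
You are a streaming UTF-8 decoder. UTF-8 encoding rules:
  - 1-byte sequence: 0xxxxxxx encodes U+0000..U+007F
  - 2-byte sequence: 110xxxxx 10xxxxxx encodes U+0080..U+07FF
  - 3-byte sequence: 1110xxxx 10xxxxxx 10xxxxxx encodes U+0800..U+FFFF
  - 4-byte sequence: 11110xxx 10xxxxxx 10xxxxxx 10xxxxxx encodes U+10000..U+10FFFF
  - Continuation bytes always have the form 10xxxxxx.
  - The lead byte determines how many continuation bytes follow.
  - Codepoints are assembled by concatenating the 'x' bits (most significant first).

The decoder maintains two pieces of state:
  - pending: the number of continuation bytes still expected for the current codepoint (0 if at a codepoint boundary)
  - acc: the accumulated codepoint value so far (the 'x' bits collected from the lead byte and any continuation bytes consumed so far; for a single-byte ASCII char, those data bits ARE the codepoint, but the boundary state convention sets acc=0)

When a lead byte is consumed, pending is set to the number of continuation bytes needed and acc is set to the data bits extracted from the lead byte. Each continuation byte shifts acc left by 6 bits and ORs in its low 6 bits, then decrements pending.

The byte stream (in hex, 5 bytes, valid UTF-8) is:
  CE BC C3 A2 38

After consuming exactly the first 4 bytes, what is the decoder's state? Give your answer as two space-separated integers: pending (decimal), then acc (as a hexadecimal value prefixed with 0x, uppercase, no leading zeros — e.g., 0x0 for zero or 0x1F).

Byte[0]=CE: 2-byte lead. pending=1, acc=0xE
Byte[1]=BC: continuation. acc=(acc<<6)|0x3C=0x3BC, pending=0
Byte[2]=C3: 2-byte lead. pending=1, acc=0x3
Byte[3]=A2: continuation. acc=(acc<<6)|0x22=0xE2, pending=0

Answer: 0 0xE2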